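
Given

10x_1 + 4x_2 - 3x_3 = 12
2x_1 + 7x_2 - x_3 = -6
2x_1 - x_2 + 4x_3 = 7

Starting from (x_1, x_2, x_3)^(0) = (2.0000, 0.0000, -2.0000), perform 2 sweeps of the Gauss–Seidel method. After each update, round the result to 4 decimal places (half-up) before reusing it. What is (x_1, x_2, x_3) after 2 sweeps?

Iteration 1:
  x_1 = (12 - (4)·0.0000 - (-3)·-2.0000) / (10) = 0.6000
  x_2 = (-6 - (2)·0.6000 - (-1)·-2.0000) / (7) = -1.3143
  x_3 = (7 - (2)·0.6000 - (-1)·-1.3143) / (4) = 1.1214
Iteration 2:
  x_1 = (12 - (4)·-1.3143 - (-3)·1.1214) / (10) = 2.0621
  x_2 = (-6 - (2)·2.0621 - (-1)·1.1214) / (7) = -1.2861
  x_3 = (7 - (2)·2.0621 - (-1)·-1.2861) / (4) = 0.3974

(2.0621, -1.2861, 0.3974)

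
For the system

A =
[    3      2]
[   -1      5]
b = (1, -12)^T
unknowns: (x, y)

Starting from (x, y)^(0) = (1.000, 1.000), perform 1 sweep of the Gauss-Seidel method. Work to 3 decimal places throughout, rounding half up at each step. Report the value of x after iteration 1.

Iteration 1:
  x = (1 - (2)·1.000) / (3) = -0.333
  y = (-12 - (-1)·-0.333) / (5) = -2.467

-0.333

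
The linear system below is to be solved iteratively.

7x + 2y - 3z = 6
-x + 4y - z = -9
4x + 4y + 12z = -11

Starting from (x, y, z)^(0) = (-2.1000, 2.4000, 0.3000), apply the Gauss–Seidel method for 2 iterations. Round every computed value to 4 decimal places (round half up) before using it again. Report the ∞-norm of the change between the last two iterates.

Iteration 1:
  x = (6 - (2)·2.4000 - (-3)·0.3000) / (7) = 0.3000
  y = (-9 - (-1)·0.3000 - (-1)·0.3000) / (4) = -2.1000
  z = (-11 - (4)·0.3000 - (4)·-2.1000) / (12) = -0.3167
Iteration 2:
  x = (6 - (2)·-2.1000 - (-3)·-0.3167) / (7) = 1.3214
  y = (-9 - (-1)·1.3214 - (-1)·-0.3167) / (4) = -1.9988
  z = (-11 - (4)·1.3214 - (4)·-1.9988) / (12) = -0.6909
Change: (1.0214, 0.1012, -0.3742) → max |·| = 1.0214

1.0214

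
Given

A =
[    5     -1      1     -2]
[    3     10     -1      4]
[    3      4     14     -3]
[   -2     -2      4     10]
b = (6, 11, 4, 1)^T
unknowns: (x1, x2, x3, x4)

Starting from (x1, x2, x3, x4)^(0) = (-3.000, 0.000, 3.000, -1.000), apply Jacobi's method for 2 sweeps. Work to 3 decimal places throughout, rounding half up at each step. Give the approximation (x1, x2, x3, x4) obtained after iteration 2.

(0.917, 1.791, -0.893, 0.394)

Iteration 1:
  x1 = (6 - (-1)·0.000 - (1)·3.000 - (-2)·-1.000) / (5) = 0.200
  x2 = (11 - (3)·-3.000 - (-1)·3.000 - (4)·-1.000) / (10) = 2.700
  x3 = (4 - (3)·-3.000 - (4)·0.000 - (-3)·-1.000) / (14) = 0.714
  x4 = (1 - (-2)·-3.000 - (-2)·0.000 - (4)·3.000) / (10) = -1.700
Iteration 2:
  x1 = (6 - (-1)·2.700 - (1)·0.714 - (-2)·-1.700) / (5) = 0.917
  x2 = (11 - (3)·0.200 - (-1)·0.714 - (4)·-1.700) / (10) = 1.791
  x3 = (4 - (3)·0.200 - (4)·2.700 - (-3)·-1.700) / (14) = -0.893
  x4 = (1 - (-2)·0.200 - (-2)·2.700 - (4)·0.714) / (10) = 0.394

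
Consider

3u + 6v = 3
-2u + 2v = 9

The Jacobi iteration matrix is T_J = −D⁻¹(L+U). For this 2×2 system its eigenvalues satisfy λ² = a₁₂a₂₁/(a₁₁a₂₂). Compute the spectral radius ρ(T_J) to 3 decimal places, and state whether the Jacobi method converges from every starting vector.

1.414

a₁₂a₂₁/(a₁₁a₂₂) = (6)·(-2) / ((3)·(2)) = -2.000000
ρ = √|-2.000000| = √2.000000 = 1.414
ρ > 1, so Jacobi diverges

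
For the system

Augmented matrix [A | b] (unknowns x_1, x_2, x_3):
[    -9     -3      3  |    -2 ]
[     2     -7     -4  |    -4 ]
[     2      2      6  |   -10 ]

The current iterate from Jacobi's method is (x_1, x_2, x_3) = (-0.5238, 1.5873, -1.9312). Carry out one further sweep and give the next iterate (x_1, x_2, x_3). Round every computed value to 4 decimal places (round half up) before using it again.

One sweep:
  x_1 = (-2 - (-3)·1.5873 - (3)·-1.9312) / (-9) = -0.9506
  x_2 = (-4 - (2)·-0.5238 - (-4)·-1.9312) / (-7) = 1.5253
  x_3 = (-10 - (2)·-0.5238 - (2)·1.5873) / (6) = -2.0212

(-0.9506, 1.5253, -2.0212)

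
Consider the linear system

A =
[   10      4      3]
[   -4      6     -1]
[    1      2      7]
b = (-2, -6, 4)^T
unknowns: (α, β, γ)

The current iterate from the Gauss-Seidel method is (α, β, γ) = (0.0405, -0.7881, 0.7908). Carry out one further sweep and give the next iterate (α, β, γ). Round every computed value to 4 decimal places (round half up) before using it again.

One sweep:
  α = (-2 - (4)·-0.7881 - (3)·0.7908) / (10) = -0.1220
  β = (-6 - (-4)·-0.1220 - (-1)·0.7908) / (6) = -0.9495
  γ = (4 - (1)·-0.1220 - (2)·-0.9495) / (7) = 0.8601

(-0.1220, -0.9495, 0.8601)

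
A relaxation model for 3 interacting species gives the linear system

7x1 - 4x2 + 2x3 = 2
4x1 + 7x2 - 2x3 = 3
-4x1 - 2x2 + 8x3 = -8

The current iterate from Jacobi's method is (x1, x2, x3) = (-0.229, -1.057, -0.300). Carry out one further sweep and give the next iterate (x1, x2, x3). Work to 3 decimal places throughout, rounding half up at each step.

One sweep:
  x1 = (2 - (-4)·-1.057 - (2)·-0.300) / (7) = -0.233
  x2 = (3 - (4)·-0.229 - (-2)·-0.300) / (7) = 0.474
  x3 = (-8 - (-4)·-0.229 - (-2)·-1.057) / (8) = -1.379

(-0.233, 0.474, -1.379)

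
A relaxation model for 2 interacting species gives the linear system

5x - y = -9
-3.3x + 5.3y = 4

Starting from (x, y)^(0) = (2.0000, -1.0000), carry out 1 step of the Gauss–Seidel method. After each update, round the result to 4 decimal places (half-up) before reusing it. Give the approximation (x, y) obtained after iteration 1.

(-2.0000, -0.4906)

Iteration 1:
  x = (-9 - (-1)·-1.0000) / (5) = -2.0000
  y = (4 - (-3.3)·-2.0000) / (5.3) = -0.4906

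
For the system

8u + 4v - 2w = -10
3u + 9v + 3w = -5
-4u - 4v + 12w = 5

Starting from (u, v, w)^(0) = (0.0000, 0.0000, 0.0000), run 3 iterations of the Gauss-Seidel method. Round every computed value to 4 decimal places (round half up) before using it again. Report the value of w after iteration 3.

-0.0289

Iteration 1:
  u = (-10 - (4)·0.0000 - (-2)·0.0000) / (8) = -1.2500
  v = (-5 - (3)·-1.2500 - (3)·0.0000) / (9) = -0.1389
  w = (5 - (-4)·-1.2500 - (-4)·-0.1389) / (12) = -0.0463
Iteration 2:
  u = (-10 - (4)·-0.1389 - (-2)·-0.0463) / (8) = -1.1921
  v = (-5 - (3)·-1.1921 - (3)·-0.0463) / (9) = -0.1428
  w = (5 - (-4)·-1.1921 - (-4)·-0.1428) / (12) = -0.0283
Iteration 3:
  u = (-10 - (4)·-0.1428 - (-2)·-0.0283) / (8) = -1.1857
  v = (-5 - (3)·-1.1857 - (3)·-0.0283) / (9) = -0.1509
  w = (5 - (-4)·-1.1857 - (-4)·-0.1509) / (12) = -0.0289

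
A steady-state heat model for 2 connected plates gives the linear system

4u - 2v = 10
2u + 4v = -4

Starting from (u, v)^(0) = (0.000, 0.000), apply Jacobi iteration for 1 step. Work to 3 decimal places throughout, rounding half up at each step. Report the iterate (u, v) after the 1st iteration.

(2.500, -1.000)

Iteration 1:
  u = (10 - (-2)·0.000) / (4) = 2.500
  v = (-4 - (2)·0.000) / (4) = -1.000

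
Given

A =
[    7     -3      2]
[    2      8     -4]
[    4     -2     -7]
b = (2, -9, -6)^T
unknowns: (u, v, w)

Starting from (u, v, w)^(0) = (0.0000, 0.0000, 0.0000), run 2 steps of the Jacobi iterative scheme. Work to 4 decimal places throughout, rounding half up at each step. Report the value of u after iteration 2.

-0.4413

Iteration 1:
  u = (2 - (-3)·0.0000 - (2)·0.0000) / (7) = 0.2857
  v = (-9 - (2)·0.0000 - (-4)·0.0000) / (8) = -1.1250
  w = (-6 - (4)·0.0000 - (-2)·0.0000) / (-7) = 0.8571
Iteration 2:
  u = (2 - (-3)·-1.1250 - (2)·0.8571) / (7) = -0.4413
  v = (-9 - (2)·0.2857 - (-4)·0.8571) / (8) = -0.7679
  w = (-6 - (4)·0.2857 - (-2)·-1.1250) / (-7) = 1.3418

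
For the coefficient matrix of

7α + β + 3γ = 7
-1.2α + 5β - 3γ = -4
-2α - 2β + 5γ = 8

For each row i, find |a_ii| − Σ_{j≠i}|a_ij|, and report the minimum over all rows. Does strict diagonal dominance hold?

row 1: |7| − (1+3) = 3
row 2: |5| − (1.2+3) = 0.8
row 3: |5| − (2+2) = 1
minimum over rows = 0.8 → strictly diagonally dominant (convergence guaranteed)

0.8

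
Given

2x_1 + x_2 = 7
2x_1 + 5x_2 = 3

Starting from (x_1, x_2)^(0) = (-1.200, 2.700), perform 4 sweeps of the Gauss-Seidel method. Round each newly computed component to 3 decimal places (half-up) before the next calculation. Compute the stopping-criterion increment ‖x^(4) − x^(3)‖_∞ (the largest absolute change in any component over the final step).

0.059

Iteration 1:
  x_1 = (7 - (1)·2.700) / (2) = 2.150
  x_2 = (3 - (2)·2.150) / (5) = -0.260
Iteration 2:
  x_1 = (7 - (1)·-0.260) / (2) = 3.630
  x_2 = (3 - (2)·3.630) / (5) = -0.852
Iteration 3:
  x_1 = (7 - (1)·-0.852) / (2) = 3.926
  x_2 = (3 - (2)·3.926) / (5) = -0.970
Iteration 4:
  x_1 = (7 - (1)·-0.970) / (2) = 3.985
  x_2 = (3 - (2)·3.985) / (5) = -0.994
Change: (0.059, -0.024) → max |·| = 0.059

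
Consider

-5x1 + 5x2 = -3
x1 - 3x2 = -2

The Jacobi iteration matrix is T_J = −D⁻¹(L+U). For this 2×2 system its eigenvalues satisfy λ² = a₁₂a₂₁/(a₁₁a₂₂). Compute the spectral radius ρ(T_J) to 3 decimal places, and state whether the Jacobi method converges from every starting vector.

a₁₂a₂₁/(a₁₁a₂₂) = (5)·(1) / ((-5)·(-3)) = 0.333333
ρ = √|0.333333| = √0.333333 = 0.577
ρ < 1, so Jacobi converges

0.577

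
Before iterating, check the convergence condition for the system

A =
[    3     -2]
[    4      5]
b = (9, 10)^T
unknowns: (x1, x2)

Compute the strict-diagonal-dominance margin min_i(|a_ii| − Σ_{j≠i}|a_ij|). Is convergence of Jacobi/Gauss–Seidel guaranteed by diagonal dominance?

1

row 1: |3| − (2) = 1
row 2: |5| − (4) = 1
minimum over rows = 1 → strictly diagonally dominant (convergence guaranteed)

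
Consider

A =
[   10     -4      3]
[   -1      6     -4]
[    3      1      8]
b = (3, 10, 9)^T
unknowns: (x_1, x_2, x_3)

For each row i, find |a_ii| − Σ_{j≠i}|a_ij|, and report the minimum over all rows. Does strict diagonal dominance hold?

1

row 1: |10| − (4+3) = 3
row 2: |6| − (1+4) = 1
row 3: |8| − (3+1) = 4
minimum over rows = 1 → strictly diagonally dominant (convergence guaranteed)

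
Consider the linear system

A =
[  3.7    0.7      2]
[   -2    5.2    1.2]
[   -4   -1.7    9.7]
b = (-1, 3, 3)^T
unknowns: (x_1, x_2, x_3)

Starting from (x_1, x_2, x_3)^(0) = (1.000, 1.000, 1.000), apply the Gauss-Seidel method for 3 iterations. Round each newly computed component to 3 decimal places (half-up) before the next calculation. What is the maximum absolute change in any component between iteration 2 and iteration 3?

Iteration 1:
  x_1 = (-1 - (0.7)·1.000 - (2)·1.000) / (3.7) = -1.000
  x_2 = (3 - (-2)·-1.000 - (1.2)·1.000) / (5.2) = -0.038
  x_3 = (3 - (-4)·-1.000 - (-1.7)·-0.038) / (9.7) = -0.110
Iteration 2:
  x_1 = (-1 - (0.7)·-0.038 - (2)·-0.110) / (3.7) = -0.204
  x_2 = (3 - (-2)·-0.204 - (1.2)·-0.110) / (5.2) = 0.524
  x_3 = (3 - (-4)·-0.204 - (-1.7)·0.524) / (9.7) = 0.317
Iteration 3:
  x_1 = (-1 - (0.7)·0.524 - (2)·0.317) / (3.7) = -0.541
  x_2 = (3 - (-2)·-0.541 - (1.2)·0.317) / (5.2) = 0.296
  x_3 = (3 - (-4)·-0.541 - (-1.7)·0.296) / (9.7) = 0.138
Change: (-0.337, -0.228, -0.179) → max |·| = 0.337

0.337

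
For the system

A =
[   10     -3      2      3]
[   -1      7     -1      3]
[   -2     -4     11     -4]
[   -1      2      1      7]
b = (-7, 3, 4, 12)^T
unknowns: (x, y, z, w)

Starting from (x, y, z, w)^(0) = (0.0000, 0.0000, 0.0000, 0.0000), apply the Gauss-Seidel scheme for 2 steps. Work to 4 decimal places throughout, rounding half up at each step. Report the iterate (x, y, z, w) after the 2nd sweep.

Iteration 1:
  x = (-7 - (-3)·0.0000 - (2)·0.0000 - (3)·0.0000) / (10) = -0.7000
  y = (3 - (-1)·-0.7000 - (-1)·0.0000 - (3)·0.0000) / (7) = 0.3286
  z = (4 - (-2)·-0.7000 - (-4)·0.3286 - (-4)·0.0000) / (11) = 0.3559
  w = (12 - (-1)·-0.7000 - (2)·0.3286 - (1)·0.3559) / (7) = 1.4696
Iteration 2:
  x = (-7 - (-3)·0.3286 - (2)·0.3559 - (3)·1.4696) / (10) = -1.1135
  y = (3 - (-1)·-1.1135 - (-1)·0.3559 - (3)·1.4696) / (7) = -0.3095
  z = (4 - (-2)·-1.1135 - (-4)·-0.3095 - (-4)·1.4696) / (11) = 0.5830
  w = (12 - (-1)·-1.1135 - (2)·-0.3095 - (1)·0.5830) / (7) = 1.5604

(-1.1135, -0.3095, 0.5830, 1.5604)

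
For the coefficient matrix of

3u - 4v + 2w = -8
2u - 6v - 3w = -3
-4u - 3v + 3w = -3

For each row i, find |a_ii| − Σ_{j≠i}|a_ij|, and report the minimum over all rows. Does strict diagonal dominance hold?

row 1: |3| − (4+2) = -3
row 2: |-6| − (2+3) = 1
row 3: |3| − (4+3) = -4
minimum over rows = -4 → not strictly diagonally dominant

-4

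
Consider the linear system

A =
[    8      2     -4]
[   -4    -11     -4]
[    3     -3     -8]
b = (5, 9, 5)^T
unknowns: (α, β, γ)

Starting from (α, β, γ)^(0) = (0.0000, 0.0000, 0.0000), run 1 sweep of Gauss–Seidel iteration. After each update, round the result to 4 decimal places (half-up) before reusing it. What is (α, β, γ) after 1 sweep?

Iteration 1:
  α = (5 - (2)·0.0000 - (-4)·0.0000) / (8) = 0.6250
  β = (9 - (-4)·0.6250 - (-4)·0.0000) / (-11) = -1.0455
  γ = (5 - (3)·0.6250 - (-3)·-1.0455) / (-8) = 0.0014

(0.6250, -1.0455, 0.0014)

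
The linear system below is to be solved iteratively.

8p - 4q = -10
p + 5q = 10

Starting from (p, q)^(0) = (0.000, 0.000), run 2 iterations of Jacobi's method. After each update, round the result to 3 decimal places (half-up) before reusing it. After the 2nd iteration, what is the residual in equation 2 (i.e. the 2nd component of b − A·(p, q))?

Iteration 1:
  p = (-10 - (-4)·0.000) / (8) = -1.250
  q = (10 - (1)·0.000) / (5) = 2.000
Iteration 2:
  p = (-10 - (-4)·2.000) / (8) = -0.250
  q = (10 - (1)·-1.250) / (5) = 2.250
Residual b − A·x = (1.000, -1.000)

-1.000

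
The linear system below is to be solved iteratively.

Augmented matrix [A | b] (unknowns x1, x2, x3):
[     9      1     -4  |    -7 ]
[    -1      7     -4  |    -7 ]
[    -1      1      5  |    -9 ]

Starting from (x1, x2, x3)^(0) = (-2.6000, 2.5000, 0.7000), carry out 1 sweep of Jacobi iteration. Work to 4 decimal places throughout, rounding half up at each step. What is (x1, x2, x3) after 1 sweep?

Iteration 1:
  x1 = (-7 - (1)·2.5000 - (-4)·0.7000) / (9) = -0.7444
  x2 = (-7 - (-1)·-2.6000 - (-4)·0.7000) / (7) = -0.9714
  x3 = (-9 - (-1)·-2.6000 - (1)·2.5000) / (5) = -2.8200

(-0.7444, -0.9714, -2.8200)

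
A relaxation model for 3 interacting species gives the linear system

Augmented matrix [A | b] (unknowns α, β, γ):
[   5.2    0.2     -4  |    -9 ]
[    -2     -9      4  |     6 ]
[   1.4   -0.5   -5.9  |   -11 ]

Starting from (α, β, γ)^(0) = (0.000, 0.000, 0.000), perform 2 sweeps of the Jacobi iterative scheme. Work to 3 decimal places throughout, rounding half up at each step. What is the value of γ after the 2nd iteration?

1.510

Iteration 1:
  α = (-9 - (0.2)·0.000 - (-4)·0.000) / (5.2) = -1.731
  β = (6 - (-2)·0.000 - (4)·0.000) / (-9) = -0.667
  γ = (-11 - (1.4)·0.000 - (-0.5)·0.000) / (-5.9) = 1.864
Iteration 2:
  α = (-9 - (0.2)·-0.667 - (-4)·1.864) / (5.2) = -0.271
  β = (6 - (-2)·-1.731 - (4)·1.864) / (-9) = 0.546
  γ = (-11 - (1.4)·-1.731 - (-0.5)·-0.667) / (-5.9) = 1.510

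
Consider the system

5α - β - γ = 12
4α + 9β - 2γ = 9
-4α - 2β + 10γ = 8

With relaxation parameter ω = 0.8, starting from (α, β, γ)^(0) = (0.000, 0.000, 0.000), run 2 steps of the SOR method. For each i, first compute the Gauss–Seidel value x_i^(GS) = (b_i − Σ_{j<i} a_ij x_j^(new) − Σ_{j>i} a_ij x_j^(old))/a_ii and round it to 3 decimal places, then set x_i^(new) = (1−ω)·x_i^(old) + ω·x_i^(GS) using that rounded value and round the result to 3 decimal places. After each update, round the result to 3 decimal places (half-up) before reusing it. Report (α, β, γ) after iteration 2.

(2.526, 0.152, 1.728)

Iteration 1:
  α: GS value = (12 - (-1)·0.000 - (-1)·0.000) / (5) = 2.400;  α ← (1−ω)·0.000 + ω·2.400 = 1.920
  β: GS value = (9 - (4)·1.920 - (-2)·0.000) / (9) = 0.147;  β ← (1−ω)·0.000 + ω·0.147 = 0.118
  γ: GS value = (8 - (-4)·1.920 - (-2)·0.118) / (10) = 1.592;  γ ← (1−ω)·0.000 + ω·1.592 = 1.274
Iteration 2:
  α: GS value = (12 - (-1)·0.118 - (-1)·1.274) / (5) = 2.678;  α ← (1−ω)·1.920 + ω·2.678 = 2.526
  β: GS value = (9 - (4)·2.526 - (-2)·1.274) / (9) = 0.160;  β ← (1−ω)·0.118 + ω·0.160 = 0.152
  γ: GS value = (8 - (-4)·2.526 - (-2)·0.152) / (10) = 1.841;  γ ← (1−ω)·1.274 + ω·1.841 = 1.728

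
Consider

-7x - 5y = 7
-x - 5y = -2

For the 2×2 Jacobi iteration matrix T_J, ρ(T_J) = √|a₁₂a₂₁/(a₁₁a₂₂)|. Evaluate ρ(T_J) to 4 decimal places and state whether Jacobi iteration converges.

0.3780

a₁₂a₂₁/(a₁₁a₂₂) = (-5)·(-1) / ((-7)·(-5)) = 0.142857
ρ = √|0.142857| = √0.142857 = 0.3780
ρ < 1, so Jacobi converges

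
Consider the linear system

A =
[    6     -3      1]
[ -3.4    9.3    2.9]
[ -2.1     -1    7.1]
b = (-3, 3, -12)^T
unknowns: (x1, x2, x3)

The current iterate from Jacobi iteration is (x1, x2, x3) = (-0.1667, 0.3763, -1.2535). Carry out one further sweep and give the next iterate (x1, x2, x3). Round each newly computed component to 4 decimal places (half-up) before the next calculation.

One sweep:
  x1 = (-3 - (-3)·0.3763 - (1)·-1.2535) / (6) = -0.1029
  x2 = (3 - (-3.4)·-0.1667 - (2.9)·-1.2535) / (9.3) = 0.6525
  x3 = (-12 - (-2.1)·-0.1667 - (-1)·0.3763) / (7.1) = -1.6864

(-0.1029, 0.6525, -1.6864)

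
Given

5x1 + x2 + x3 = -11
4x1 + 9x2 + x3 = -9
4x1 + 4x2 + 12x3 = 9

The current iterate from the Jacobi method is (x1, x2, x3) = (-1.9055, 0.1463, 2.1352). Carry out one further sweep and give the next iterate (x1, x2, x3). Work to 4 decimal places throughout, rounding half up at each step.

One sweep:
  x1 = (-11 - (1)·0.1463 - (1)·2.1352) / (5) = -2.6563
  x2 = (-9 - (4)·-1.9055 - (1)·2.1352) / (9) = -0.3904
  x3 = (9 - (4)·-1.9055 - (4)·0.1463) / (12) = 1.3364

(-2.6563, -0.3904, 1.3364)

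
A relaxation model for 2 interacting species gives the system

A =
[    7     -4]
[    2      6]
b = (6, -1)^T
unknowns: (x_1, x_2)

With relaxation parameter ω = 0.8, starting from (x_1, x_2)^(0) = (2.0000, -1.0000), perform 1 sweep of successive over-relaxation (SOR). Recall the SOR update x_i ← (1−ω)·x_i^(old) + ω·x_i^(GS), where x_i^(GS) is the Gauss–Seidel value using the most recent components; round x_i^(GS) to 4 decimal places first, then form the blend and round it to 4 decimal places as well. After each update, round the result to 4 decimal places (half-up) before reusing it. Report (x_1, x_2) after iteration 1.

Iteration 1:
  x_1: GS value = (6 - (-4)·-1.0000) / (7) = 0.2857;  x_1 ← (1−ω)·2.0000 + ω·0.2857 = 0.6286
  x_2: GS value = (-1 - (2)·0.6286) / (6) = -0.3762;  x_2 ← (1−ω)·-1.0000 + ω·-0.3762 = -0.5010

(0.6286, -0.5010)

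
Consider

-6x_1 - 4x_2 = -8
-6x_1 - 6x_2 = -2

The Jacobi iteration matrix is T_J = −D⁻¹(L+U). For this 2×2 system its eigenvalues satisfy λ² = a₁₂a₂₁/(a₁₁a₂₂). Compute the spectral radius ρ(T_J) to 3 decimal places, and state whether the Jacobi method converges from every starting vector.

0.816

a₁₂a₂₁/(a₁₁a₂₂) = (-4)·(-6) / ((-6)·(-6)) = 0.666667
ρ = √|0.666667| = √0.666667 = 0.816
ρ < 1, so Jacobi converges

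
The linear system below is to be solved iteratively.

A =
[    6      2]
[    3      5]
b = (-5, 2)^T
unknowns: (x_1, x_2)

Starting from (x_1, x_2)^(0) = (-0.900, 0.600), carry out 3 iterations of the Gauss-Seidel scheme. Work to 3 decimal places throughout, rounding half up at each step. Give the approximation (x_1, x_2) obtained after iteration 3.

Iteration 1:
  x_1 = (-5 - (2)·0.600) / (6) = -1.033
  x_2 = (2 - (3)·-1.033) / (5) = 1.020
Iteration 2:
  x_1 = (-5 - (2)·1.020) / (6) = -1.173
  x_2 = (2 - (3)·-1.173) / (5) = 1.104
Iteration 3:
  x_1 = (-5 - (2)·1.104) / (6) = -1.201
  x_2 = (2 - (3)·-1.201) / (5) = 1.121

(-1.201, 1.121)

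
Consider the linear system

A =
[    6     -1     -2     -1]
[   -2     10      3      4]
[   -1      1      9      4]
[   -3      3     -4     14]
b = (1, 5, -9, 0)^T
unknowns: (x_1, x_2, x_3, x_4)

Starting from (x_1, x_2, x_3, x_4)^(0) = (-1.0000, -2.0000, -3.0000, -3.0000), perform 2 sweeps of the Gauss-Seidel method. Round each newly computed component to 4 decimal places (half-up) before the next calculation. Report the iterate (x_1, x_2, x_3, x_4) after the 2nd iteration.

Iteration 1:
  x_1 = (1 - (-1)·-2.0000 - (-2)·-3.0000 - (-1)·-3.0000) / (6) = -1.6667
  x_2 = (5 - (-2)·-1.6667 - (3)·-3.0000 - (4)·-3.0000) / (10) = 2.2667
  x_3 = (-9 - (-1)·-1.6667 - (1)·2.2667 - (4)·-3.0000) / (9) = -0.1037
  x_4 = (0 - (-3)·-1.6667 - (3)·2.2667 - (-4)·-0.1037) / (14) = -0.8725
Iteration 2:
  x_1 = (1 - (-1)·2.2667 - (-2)·-0.1037 - (-1)·-0.8725) / (6) = 0.3645
  x_2 = (5 - (-2)·0.3645 - (3)·-0.1037 - (4)·-0.8725) / (10) = 0.9530
  x_3 = (-9 - (-1)·0.3645 - (1)·0.9530 - (4)·-0.8725) / (9) = -0.6776
  x_4 = (0 - (-3)·0.3645 - (3)·0.9530 - (-4)·-0.6776) / (14) = -0.3197

(0.3645, 0.9530, -0.6776, -0.3197)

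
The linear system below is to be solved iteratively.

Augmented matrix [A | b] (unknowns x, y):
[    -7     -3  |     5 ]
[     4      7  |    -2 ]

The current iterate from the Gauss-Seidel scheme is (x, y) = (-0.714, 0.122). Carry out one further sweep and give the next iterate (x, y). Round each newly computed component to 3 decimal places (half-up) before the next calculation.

One sweep:
  x = (5 - (-3)·0.122) / (-7) = -0.767
  y = (-2 - (4)·-0.767) / (7) = 0.153

(-0.767, 0.153)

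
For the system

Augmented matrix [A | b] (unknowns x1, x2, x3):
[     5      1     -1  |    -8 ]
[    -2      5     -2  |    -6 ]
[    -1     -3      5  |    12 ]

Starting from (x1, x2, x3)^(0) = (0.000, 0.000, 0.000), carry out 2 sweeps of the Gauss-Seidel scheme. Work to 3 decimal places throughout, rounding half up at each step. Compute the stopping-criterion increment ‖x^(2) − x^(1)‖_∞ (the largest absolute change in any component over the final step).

Iteration 1:
  x1 = (-8 - (1)·0.000 - (-1)·0.000) / (5) = -1.600
  x2 = (-6 - (-2)·-1.600 - (-2)·0.000) / (5) = -1.840
  x3 = (12 - (-1)·-1.600 - (-3)·-1.840) / (5) = 0.976
Iteration 2:
  x1 = (-8 - (1)·-1.840 - (-1)·0.976) / (5) = -1.037
  x2 = (-6 - (-2)·-1.037 - (-2)·0.976) / (5) = -1.224
  x3 = (12 - (-1)·-1.037 - (-3)·-1.224) / (5) = 1.458
Change: (0.563, 0.616, 0.482) → max |·| = 0.616

0.616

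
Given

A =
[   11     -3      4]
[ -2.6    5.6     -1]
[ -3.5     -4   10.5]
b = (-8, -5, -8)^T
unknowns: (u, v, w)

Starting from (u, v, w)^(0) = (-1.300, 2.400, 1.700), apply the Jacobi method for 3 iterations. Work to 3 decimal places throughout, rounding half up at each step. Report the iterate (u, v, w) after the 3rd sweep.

(-0.546, -1.592, -1.560)

Iteration 1:
  u = (-8 - (-3)·2.400 - (4)·1.700) / (11) = -0.691
  v = (-5 - (-2.6)·-1.300 - (-1)·1.700) / (5.6) = -1.193
  w = (-8 - (-3.5)·-1.300 - (-4)·2.400) / (10.5) = -0.281
Iteration 2:
  u = (-8 - (-3)·-1.193 - (4)·-0.281) / (11) = -0.950
  v = (-5 - (-2.6)·-0.691 - (-1)·-0.281) / (5.6) = -1.264
  w = (-8 - (-3.5)·-0.691 - (-4)·-1.193) / (10.5) = -1.447
Iteration 3:
  u = (-8 - (-3)·-1.264 - (4)·-1.447) / (11) = -0.546
  v = (-5 - (-2.6)·-0.950 - (-1)·-1.447) / (5.6) = -1.592
  w = (-8 - (-3.5)·-0.950 - (-4)·-1.264) / (10.5) = -1.560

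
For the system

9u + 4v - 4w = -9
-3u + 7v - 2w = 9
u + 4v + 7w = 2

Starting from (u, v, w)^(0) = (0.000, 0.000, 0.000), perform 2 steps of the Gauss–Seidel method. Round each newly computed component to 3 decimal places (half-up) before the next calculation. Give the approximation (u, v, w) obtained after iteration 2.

Iteration 1:
  u = (-9 - (4)·0.000 - (-4)·0.000) / (9) = -1.000
  v = (9 - (-3)·-1.000 - (-2)·0.000) / (7) = 0.857
  w = (2 - (1)·-1.000 - (4)·0.857) / (7) = -0.061
Iteration 2:
  u = (-9 - (4)·0.857 - (-4)·-0.061) / (9) = -1.408
  v = (9 - (-3)·-1.408 - (-2)·-0.061) / (7) = 0.665
  w = (2 - (1)·-1.408 - (4)·0.665) / (7) = 0.107

(-1.408, 0.665, 0.107)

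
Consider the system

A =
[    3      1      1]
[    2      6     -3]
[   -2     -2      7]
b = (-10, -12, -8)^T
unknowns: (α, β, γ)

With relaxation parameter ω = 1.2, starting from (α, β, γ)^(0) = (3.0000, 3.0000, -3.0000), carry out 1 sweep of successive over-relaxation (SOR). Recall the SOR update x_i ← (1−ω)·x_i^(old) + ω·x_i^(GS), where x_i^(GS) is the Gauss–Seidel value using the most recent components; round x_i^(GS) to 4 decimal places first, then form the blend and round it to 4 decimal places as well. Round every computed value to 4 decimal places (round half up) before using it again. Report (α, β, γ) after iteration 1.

(-4.6000, -2.9600, -3.3635)

Iteration 1:
  α: GS value = (-10 - (1)·3.0000 - (1)·-3.0000) / (3) = -3.3333;  α ← (1−ω)·3.0000 + ω·-3.3333 = -4.6000
  β: GS value = (-12 - (2)·-4.6000 - (-3)·-3.0000) / (6) = -1.9667;  β ← (1−ω)·3.0000 + ω·-1.9667 = -2.9600
  γ: GS value = (-8 - (-2)·-4.6000 - (-2)·-2.9600) / (7) = -3.3029;  γ ← (1−ω)·-3.0000 + ω·-3.3029 = -3.3635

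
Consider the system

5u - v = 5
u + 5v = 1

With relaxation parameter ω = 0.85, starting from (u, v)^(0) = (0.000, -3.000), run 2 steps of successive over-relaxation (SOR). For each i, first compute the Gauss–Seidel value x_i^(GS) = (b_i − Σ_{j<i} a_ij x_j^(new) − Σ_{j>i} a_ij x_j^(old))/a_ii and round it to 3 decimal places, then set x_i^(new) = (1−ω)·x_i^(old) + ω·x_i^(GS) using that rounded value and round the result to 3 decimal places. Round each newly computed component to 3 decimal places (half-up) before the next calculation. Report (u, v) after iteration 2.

Iteration 1:
  u: GS value = (5 - (-1)·-3.000) / (5) = 0.400;  u ← (1−ω)·0.000 + ω·0.400 = 0.340
  v: GS value = (1 - (1)·0.340) / (5) = 0.132;  v ← (1−ω)·-3.000 + ω·0.132 = -0.338
Iteration 2:
  u: GS value = (5 - (-1)·-0.338) / (5) = 0.932;  u ← (1−ω)·0.340 + ω·0.932 = 0.843
  v: GS value = (1 - (1)·0.843) / (5) = 0.031;  v ← (1−ω)·-0.338 + ω·0.031 = -0.024

(0.843, -0.024)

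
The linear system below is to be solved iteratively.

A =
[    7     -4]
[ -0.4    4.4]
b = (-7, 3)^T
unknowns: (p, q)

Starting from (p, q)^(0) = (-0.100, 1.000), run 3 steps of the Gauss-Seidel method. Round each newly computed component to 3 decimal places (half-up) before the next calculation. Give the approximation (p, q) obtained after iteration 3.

Iteration 1:
  p = (-7 - (-4)·1.000) / (7) = -0.429
  q = (3 - (-0.4)·-0.429) / (4.4) = 0.643
Iteration 2:
  p = (-7 - (-4)·0.643) / (7) = -0.633
  q = (3 - (-0.4)·-0.633) / (4.4) = 0.624
Iteration 3:
  p = (-7 - (-4)·0.624) / (7) = -0.643
  q = (3 - (-0.4)·-0.643) / (4.4) = 0.623

(-0.643, 0.623)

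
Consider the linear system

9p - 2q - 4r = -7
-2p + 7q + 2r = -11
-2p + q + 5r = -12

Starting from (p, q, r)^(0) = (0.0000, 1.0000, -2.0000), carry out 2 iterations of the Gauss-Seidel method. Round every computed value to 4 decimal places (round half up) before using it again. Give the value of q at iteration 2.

-1.4555

Iteration 1:
  p = (-7 - (-2)·1.0000 - (-4)·-2.0000) / (9) = -1.4444
  q = (-11 - (-2)·-1.4444 - (2)·-2.0000) / (7) = -1.4127
  r = (-12 - (-2)·-1.4444 - (1)·-1.4127) / (5) = -2.6952
Iteration 2:
  p = (-7 - (-2)·-1.4127 - (-4)·-2.6952) / (9) = -2.2896
  q = (-11 - (-2)·-2.2896 - (2)·-2.6952) / (7) = -1.4555
  r = (-12 - (-2)·-2.2896 - (1)·-1.4555) / (5) = -3.0247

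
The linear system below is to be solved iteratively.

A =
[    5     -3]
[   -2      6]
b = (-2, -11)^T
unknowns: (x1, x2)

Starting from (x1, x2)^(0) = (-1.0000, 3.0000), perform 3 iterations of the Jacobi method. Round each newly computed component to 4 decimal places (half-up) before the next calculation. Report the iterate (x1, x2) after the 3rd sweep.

Iteration 1:
  x1 = (-2 - (-3)·3.0000) / (5) = 1.4000
  x2 = (-11 - (-2)·-1.0000) / (6) = -2.1667
Iteration 2:
  x1 = (-2 - (-3)·-2.1667) / (5) = -1.7000
  x2 = (-11 - (-2)·1.4000) / (6) = -1.3667
Iteration 3:
  x1 = (-2 - (-3)·-1.3667) / (5) = -1.2200
  x2 = (-11 - (-2)·-1.7000) / (6) = -2.4000

(-1.2200, -2.4000)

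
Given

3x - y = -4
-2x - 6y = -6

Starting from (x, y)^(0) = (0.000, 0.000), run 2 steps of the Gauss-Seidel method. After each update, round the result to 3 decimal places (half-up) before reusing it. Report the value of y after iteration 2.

1.284

Iteration 1:
  x = (-4 - (-1)·0.000) / (3) = -1.333
  y = (-6 - (-2)·-1.333) / (-6) = 1.444
Iteration 2:
  x = (-4 - (-1)·1.444) / (3) = -0.852
  y = (-6 - (-2)·-0.852) / (-6) = 1.284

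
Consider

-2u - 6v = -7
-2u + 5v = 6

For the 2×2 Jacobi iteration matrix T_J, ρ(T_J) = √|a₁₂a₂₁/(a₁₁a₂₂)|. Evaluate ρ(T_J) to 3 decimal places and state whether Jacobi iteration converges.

a₁₂a₂₁/(a₁₁a₂₂) = (-6)·(-2) / ((-2)·(5)) = -1.200000
ρ = √|-1.200000| = √1.200000 = 1.095
ρ > 1, so Jacobi diverges

1.095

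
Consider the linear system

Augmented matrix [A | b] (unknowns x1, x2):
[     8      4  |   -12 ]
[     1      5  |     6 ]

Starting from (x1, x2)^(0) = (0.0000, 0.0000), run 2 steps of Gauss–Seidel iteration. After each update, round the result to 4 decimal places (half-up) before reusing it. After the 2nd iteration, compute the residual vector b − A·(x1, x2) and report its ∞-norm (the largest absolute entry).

0.6000

Iteration 1:
  x1 = (-12 - (4)·0.0000) / (8) = -1.5000
  x2 = (6 - (1)·-1.5000) / (5) = 1.5000
Iteration 2:
  x1 = (-12 - (4)·1.5000) / (8) = -2.2500
  x2 = (6 - (1)·-2.2500) / (5) = 1.6500
Residual b − A·x = (-0.6000, 0.0000); ∞-norm = 0.6000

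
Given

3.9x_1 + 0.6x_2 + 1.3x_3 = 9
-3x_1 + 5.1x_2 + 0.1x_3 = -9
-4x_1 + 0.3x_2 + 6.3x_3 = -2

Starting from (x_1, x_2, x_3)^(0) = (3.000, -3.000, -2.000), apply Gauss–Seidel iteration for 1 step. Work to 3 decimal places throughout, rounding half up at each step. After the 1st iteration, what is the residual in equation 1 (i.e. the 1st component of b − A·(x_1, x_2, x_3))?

Iteration 1:
  x_1 = (9 - (0.6)·-3.000 - (1.3)·-2.000) / (3.9) = 3.436
  x_2 = (-9 - (-3)·3.436 - (0.1)·-2.000) / (5.1) = 0.296
  x_3 = (-2 - (-4)·3.436 - (0.3)·0.296) / (6.3) = 1.850
Residual b − A·x = (-6.983, -0.387, 0.000)

-6.983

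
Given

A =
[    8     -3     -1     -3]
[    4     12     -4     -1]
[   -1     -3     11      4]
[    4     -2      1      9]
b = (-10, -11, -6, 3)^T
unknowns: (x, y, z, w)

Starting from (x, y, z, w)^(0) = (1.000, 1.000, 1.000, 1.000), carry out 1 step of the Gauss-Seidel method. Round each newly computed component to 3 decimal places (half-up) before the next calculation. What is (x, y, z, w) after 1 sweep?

(-0.375, -0.375, -1.045, 0.533)

Iteration 1:
  x = (-10 - (-3)·1.000 - (-1)·1.000 - (-3)·1.000) / (8) = -0.375
  y = (-11 - (4)·-0.375 - (-4)·1.000 - (-1)·1.000) / (12) = -0.375
  z = (-6 - (-1)·-0.375 - (-3)·-0.375 - (4)·1.000) / (11) = -1.045
  w = (3 - (4)·-0.375 - (-2)·-0.375 - (1)·-1.045) / (9) = 0.533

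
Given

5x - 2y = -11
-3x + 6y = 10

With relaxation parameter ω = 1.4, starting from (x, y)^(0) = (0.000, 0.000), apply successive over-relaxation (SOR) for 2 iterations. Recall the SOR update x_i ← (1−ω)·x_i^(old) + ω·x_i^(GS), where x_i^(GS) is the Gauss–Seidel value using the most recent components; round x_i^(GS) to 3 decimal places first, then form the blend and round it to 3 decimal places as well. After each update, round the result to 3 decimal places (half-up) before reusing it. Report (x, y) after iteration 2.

Iteration 1:
  x: GS value = (-11 - (-2)·0.000) / (5) = -2.200;  x ← (1−ω)·0.000 + ω·-2.200 = -3.080
  y: GS value = (10 - (-3)·-3.080) / (6) = 0.127;  y ← (1−ω)·0.000 + ω·0.127 = 0.178
Iteration 2:
  x: GS value = (-11 - (-2)·0.178) / (5) = -2.129;  x ← (1−ω)·-3.080 + ω·-2.129 = -1.749
  y: GS value = (10 - (-3)·-1.749) / (6) = 0.792;  y ← (1−ω)·0.178 + ω·0.792 = 1.038

(-1.749, 1.038)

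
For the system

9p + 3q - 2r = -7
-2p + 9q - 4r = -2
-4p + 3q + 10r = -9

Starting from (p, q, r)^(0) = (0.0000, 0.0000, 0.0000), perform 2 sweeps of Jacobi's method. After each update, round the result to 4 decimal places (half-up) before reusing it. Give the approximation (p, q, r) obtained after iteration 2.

(-0.9037, -0.7951, -1.1445)

Iteration 1:
  p = (-7 - (3)·0.0000 - (-2)·0.0000) / (9) = -0.7778
  q = (-2 - (-2)·0.0000 - (-4)·0.0000) / (9) = -0.2222
  r = (-9 - (-4)·0.0000 - (3)·0.0000) / (10) = -0.9000
Iteration 2:
  p = (-7 - (3)·-0.2222 - (-2)·-0.9000) / (9) = -0.9037
  q = (-2 - (-2)·-0.7778 - (-4)·-0.9000) / (9) = -0.7951
  r = (-9 - (-4)·-0.7778 - (3)·-0.2222) / (10) = -1.1445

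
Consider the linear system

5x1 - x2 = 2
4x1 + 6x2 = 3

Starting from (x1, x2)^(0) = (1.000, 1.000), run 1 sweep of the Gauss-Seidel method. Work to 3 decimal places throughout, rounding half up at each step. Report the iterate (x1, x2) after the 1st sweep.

Iteration 1:
  x1 = (2 - (-1)·1.000) / (5) = 0.600
  x2 = (3 - (4)·0.600) / (6) = 0.100

(0.600, 0.100)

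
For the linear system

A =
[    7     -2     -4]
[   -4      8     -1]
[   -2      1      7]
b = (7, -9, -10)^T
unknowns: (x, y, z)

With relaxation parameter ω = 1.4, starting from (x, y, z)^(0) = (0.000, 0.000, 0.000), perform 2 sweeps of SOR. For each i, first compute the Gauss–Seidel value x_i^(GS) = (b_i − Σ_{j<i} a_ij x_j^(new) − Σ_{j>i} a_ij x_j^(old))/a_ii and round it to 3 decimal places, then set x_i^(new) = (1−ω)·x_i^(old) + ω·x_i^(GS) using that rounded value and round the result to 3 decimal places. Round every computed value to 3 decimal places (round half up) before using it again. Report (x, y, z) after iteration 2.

Iteration 1:
  x: GS value = (7 - (-2)·0.000 - (-4)·0.000) / (7) = 1.000;  x ← (1−ω)·0.000 + ω·1.000 = 1.400
  y: GS value = (-9 - (-4)·1.400 - (-1)·0.000) / (8) = -0.425;  y ← (1−ω)·0.000 + ω·-0.425 = -0.595
  z: GS value = (-10 - (-2)·1.400 - (1)·-0.595) / (7) = -0.944;  z ← (1−ω)·0.000 + ω·-0.944 = -1.322
Iteration 2:
  x: GS value = (7 - (-2)·-0.595 - (-4)·-1.322) / (7) = 0.075;  x ← (1−ω)·1.400 + ω·0.075 = -0.455
  y: GS value = (-9 - (-4)·-0.455 - (-1)·-1.322) / (8) = -1.518;  y ← (1−ω)·-0.595 + ω·-1.518 = -1.887
  z: GS value = (-10 - (-2)·-0.455 - (1)·-1.887) / (7) = -1.289;  z ← (1−ω)·-1.322 + ω·-1.289 = -1.276

(-0.455, -1.887, -1.276)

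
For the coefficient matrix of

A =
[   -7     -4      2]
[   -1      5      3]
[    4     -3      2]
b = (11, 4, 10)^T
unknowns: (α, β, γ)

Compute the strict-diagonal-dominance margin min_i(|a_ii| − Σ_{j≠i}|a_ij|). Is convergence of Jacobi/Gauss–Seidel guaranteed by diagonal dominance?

row 1: |-7| − (4+2) = 1
row 2: |5| − (1+3) = 1
row 3: |2| − (4+3) = -5
minimum over rows = -5 → not strictly diagonally dominant

-5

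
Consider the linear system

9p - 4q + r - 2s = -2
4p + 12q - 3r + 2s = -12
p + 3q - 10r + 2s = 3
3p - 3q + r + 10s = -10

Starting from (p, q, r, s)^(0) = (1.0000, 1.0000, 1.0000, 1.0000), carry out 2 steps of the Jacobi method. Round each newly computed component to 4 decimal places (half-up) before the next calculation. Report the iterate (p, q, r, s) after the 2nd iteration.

(-1.0556, -0.8528, -0.8617, -1.5050)

Iteration 1:
  p = (-2 - (-4)·1.0000 - (1)·1.0000 - (-2)·1.0000) / (9) = 0.3333
  q = (-12 - (4)·1.0000 - (-3)·1.0000 - (2)·1.0000) / (12) = -1.2500
  r = (3 - (1)·1.0000 - (3)·1.0000 - (2)·1.0000) / (-10) = 0.3000
  s = (-10 - (3)·1.0000 - (-3)·1.0000 - (1)·1.0000) / (10) = -1.1000
Iteration 2:
  p = (-2 - (-4)·-1.2500 - (1)·0.3000 - (-2)·-1.1000) / (9) = -1.0556
  q = (-12 - (4)·0.3333 - (-3)·0.3000 - (2)·-1.1000) / (12) = -0.8528
  r = (3 - (1)·0.3333 - (3)·-1.2500 - (2)·-1.1000) / (-10) = -0.8617
  s = (-10 - (3)·0.3333 - (-3)·-1.2500 - (1)·0.3000) / (10) = -1.5050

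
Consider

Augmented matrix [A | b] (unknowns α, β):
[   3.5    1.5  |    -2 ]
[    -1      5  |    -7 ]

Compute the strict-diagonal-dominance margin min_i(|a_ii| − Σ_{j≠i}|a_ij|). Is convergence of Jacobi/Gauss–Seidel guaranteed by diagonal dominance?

2

row 1: |3.5| − (1.5) = 2
row 2: |5| − (1) = 4
minimum over rows = 2 → strictly diagonally dominant (convergence guaranteed)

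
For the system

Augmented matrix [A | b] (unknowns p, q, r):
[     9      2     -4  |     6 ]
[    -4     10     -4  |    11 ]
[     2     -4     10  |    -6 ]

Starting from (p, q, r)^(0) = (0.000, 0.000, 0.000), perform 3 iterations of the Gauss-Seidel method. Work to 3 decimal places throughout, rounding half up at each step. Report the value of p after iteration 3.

0.325

Iteration 1:
  p = (6 - (2)·0.000 - (-4)·0.000) / (9) = 0.667
  q = (11 - (-4)·0.667 - (-4)·0.000) / (10) = 1.367
  r = (-6 - (2)·0.667 - (-4)·1.367) / (10) = -0.187
Iteration 2:
  p = (6 - (2)·1.367 - (-4)·-0.187) / (9) = 0.280
  q = (11 - (-4)·0.280 - (-4)·-0.187) / (10) = 1.137
  r = (-6 - (2)·0.280 - (-4)·1.137) / (10) = -0.201
Iteration 3:
  p = (6 - (2)·1.137 - (-4)·-0.201) / (9) = 0.325
  q = (11 - (-4)·0.325 - (-4)·-0.201) / (10) = 1.150
  r = (-6 - (2)·0.325 - (-4)·1.150) / (10) = -0.205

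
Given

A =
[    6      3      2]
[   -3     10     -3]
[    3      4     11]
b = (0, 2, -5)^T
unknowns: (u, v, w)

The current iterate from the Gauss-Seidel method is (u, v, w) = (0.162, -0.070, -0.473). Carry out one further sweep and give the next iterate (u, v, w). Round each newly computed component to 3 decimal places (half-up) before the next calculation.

One sweep:
  u = (0 - (3)·-0.070 - (2)·-0.473) / (6) = 0.193
  v = (2 - (-3)·0.193 - (-3)·-0.473) / (10) = 0.116
  w = (-5 - (3)·0.193 - (4)·0.116) / (11) = -0.549

(0.193, 0.116, -0.549)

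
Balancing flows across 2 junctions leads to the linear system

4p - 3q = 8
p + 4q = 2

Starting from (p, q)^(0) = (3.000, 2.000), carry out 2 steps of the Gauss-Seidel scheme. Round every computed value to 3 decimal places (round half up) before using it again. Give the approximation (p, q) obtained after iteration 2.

Iteration 1:
  p = (8 - (-3)·2.000) / (4) = 3.500
  q = (2 - (1)·3.500) / (4) = -0.375
Iteration 2:
  p = (8 - (-3)·-0.375) / (4) = 1.719
  q = (2 - (1)·1.719) / (4) = 0.070

(1.719, 0.070)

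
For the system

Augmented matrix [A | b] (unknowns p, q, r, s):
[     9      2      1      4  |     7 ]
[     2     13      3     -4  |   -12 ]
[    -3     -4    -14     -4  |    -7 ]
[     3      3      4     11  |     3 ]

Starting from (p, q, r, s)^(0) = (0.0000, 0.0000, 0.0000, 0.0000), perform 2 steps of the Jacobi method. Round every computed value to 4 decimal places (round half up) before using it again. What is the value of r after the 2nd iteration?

Iteration 1:
  p = (7 - (2)·0.0000 - (1)·0.0000 - (4)·0.0000) / (9) = 0.7778
  q = (-12 - (2)·0.0000 - (3)·0.0000 - (-4)·0.0000) / (13) = -0.9231
  r = (-7 - (-3)·0.0000 - (-4)·0.0000 - (-4)·0.0000) / (-14) = 0.5000
  s = (3 - (3)·0.0000 - (3)·0.0000 - (4)·0.0000) / (11) = 0.2727
Iteration 2:
  p = (7 - (2)·-0.9231 - (1)·0.5000 - (4)·0.2727) / (9) = 0.8062
  q = (-12 - (2)·0.7778 - (3)·0.5000 - (-4)·0.2727) / (13) = -1.0742
  r = (-7 - (-3)·0.7778 - (-4)·-0.9231 - (-4)·0.2727) / (-14) = 0.5192
  s = (3 - (3)·0.7778 - (3)·-0.9231 - (4)·0.5000) / (11) = 0.1305

0.5192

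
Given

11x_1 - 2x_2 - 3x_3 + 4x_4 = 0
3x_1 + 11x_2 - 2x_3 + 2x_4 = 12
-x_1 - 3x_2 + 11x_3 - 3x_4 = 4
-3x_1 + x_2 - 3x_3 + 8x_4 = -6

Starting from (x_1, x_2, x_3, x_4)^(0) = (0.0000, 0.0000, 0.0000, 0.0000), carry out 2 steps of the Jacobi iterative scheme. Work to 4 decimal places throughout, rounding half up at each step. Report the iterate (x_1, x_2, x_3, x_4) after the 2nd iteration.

(0.5702, 1.2934, 0.4566, -0.7500)

Iteration 1:
  x_1 = (0 - (-2)·0.0000 - (-3)·0.0000 - (4)·0.0000) / (11) = 0.0000
  x_2 = (12 - (3)·0.0000 - (-2)·0.0000 - (2)·0.0000) / (11) = 1.0909
  x_3 = (4 - (-1)·0.0000 - (-3)·0.0000 - (-3)·0.0000) / (11) = 0.3636
  x_4 = (-6 - (-3)·0.0000 - (1)·0.0000 - (-3)·0.0000) / (8) = -0.7500
Iteration 2:
  x_1 = (0 - (-2)·1.0909 - (-3)·0.3636 - (4)·-0.7500) / (11) = 0.5702
  x_2 = (12 - (3)·0.0000 - (-2)·0.3636 - (2)·-0.7500) / (11) = 1.2934
  x_3 = (4 - (-1)·0.0000 - (-3)·1.0909 - (-3)·-0.7500) / (11) = 0.4566
  x_4 = (-6 - (-3)·0.0000 - (1)·1.0909 - (-3)·0.3636) / (8) = -0.7500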